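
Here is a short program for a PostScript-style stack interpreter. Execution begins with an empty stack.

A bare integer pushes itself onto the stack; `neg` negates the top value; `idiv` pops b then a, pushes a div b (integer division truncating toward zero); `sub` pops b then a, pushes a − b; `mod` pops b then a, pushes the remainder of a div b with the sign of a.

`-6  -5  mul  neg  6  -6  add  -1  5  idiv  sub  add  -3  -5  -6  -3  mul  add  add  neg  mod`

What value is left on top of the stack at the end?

0

-6    -6
-5    -6 -5
mul   30
neg   -30
6     -30 6
-6    -30 6 -6
add   -30 0
-1    -30 0 -1
5     -30 0 -1 5
idiv  -30 0 0
sub   -30 0
add   -30
-3    -30 -3
-5    -30 -3 -5
-6    -30 -3 -5 -6
-3    -30 -3 -5 -6 -3
mul   -30 -3 -5 18
add   -30 -3 13
add   -30 10
neg   -30 -10
mod   0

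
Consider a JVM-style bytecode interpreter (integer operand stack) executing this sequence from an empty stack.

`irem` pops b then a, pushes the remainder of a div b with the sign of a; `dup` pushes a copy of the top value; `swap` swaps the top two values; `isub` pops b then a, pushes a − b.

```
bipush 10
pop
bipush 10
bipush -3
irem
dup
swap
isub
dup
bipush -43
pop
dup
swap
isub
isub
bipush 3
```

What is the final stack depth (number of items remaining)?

2

bipush 10  → 10
pop        → (empty)
bipush 10  → 10
bipush -3  → 10 -3
irem       → 1
dup        → 1 1
swap       → 1 1
isub       → 0
dup        → 0 0
bipush -43 → 0 0 -43
pop        → 0 0
dup        → 0 0 0
swap       → 0 0 0
isub       → 0 0
isub       → 0
bipush 3   → 0 3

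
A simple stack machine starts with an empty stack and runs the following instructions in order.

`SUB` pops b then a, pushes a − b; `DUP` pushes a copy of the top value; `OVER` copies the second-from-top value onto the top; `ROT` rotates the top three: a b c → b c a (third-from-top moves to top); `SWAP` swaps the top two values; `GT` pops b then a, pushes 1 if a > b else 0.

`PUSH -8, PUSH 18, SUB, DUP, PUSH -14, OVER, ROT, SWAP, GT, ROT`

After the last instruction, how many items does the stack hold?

3

PUSH -8  → -8
PUSH 18  → -8 18
SUB      → -26
DUP      → -26 -26
PUSH -14 → -26 -26 -14
OVER     → -26 -26 -14 -26
ROT      → -26 -14 -26 -26
SWAP     → -26 -14 -26 -26
GT       → -26 -14 0
ROT      → -14 0 -26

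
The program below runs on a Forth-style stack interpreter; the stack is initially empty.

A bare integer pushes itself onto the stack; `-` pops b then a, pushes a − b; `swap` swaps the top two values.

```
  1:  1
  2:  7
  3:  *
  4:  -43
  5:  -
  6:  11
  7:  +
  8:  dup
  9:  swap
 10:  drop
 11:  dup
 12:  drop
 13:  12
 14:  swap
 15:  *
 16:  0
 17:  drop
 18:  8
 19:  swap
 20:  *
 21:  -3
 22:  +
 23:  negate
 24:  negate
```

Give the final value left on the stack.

1      → [1]
7      → [1, 7]
*      → [7]
-43    → [7, -43]
-      → [50]
11     → [50, 11]
+      → [61]
dup    → [61, 61]
swap   → [61, 61]
drop   → [61]
dup    → [61, 61]
drop   → [61]
12     → [61, 12]
swap   → [12, 61]
*      → [732]
0      → [732, 0]
drop   → [732]
8      → [732, 8]
swap   → [8, 732]
*      → [5856]
-3     → [5856, -3]
+      → [5853]
negate → [-5853]
negate → [5853]

5853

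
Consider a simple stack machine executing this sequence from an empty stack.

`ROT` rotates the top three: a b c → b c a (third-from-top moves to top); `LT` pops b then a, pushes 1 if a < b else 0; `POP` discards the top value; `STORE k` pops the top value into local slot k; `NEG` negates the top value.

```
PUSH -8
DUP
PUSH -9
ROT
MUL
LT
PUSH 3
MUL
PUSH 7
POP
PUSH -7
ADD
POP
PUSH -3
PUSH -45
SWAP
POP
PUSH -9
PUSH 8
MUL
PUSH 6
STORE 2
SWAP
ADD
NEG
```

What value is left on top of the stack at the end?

117

PUSH -8   [-8]
DUP       [-8, -8]
PUSH -9   [-8, -8, -9]
ROT       [-8, -9, -8]
MUL       [-8, 72]
LT        [1]
PUSH 3    [1, 3]
MUL       [3]
PUSH 7    [3, 7]
POP       [3]
PUSH -7   [3, -7]
ADD       [-4]
POP       []
PUSH -3   [-3]
PUSH -45  [-3, -45]
SWAP      [-45, -3]
POP       [-45]
PUSH -9   [-45, -9]
PUSH 8    [-45, -9, 8]
MUL       [-45, -72]
PUSH 6    [-45, -72, 6]
STORE 2   [-45, -72]
SWAP      [-72, -45]
ADD       [-117]
NEG       [117]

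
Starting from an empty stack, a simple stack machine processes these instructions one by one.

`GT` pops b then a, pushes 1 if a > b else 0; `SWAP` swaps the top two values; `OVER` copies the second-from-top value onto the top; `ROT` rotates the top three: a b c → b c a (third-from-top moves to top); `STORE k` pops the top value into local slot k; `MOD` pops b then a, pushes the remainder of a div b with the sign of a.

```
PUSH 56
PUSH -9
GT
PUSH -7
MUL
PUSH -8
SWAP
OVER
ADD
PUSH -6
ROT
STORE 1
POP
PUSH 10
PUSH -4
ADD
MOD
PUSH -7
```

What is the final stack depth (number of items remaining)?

PUSH 56  56
PUSH -9  56 -9
GT       1
PUSH -7  1 -7
MUL      -7
PUSH -8  -7 -8
SWAP     -8 -7
OVER     -8 -7 -8
ADD      -8 -15
PUSH -6  -8 -15 -6
ROT      -15 -6 -8
STORE 1  -15 -6
POP      -15
PUSH 10  -15 10
PUSH -4  -15 10 -4
ADD      -15 6
MOD      -3
PUSH -7  -3 -7

2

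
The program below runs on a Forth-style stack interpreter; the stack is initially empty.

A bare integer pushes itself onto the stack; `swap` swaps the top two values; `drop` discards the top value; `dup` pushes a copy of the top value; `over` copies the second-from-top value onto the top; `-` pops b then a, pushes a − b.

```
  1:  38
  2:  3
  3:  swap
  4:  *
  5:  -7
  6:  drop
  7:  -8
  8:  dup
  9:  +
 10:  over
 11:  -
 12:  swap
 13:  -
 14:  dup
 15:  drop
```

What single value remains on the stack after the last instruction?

-244

38    38
3     38 3
swap  3 38
*     114
-7    114 -7
drop  114
-8    114 -8
dup   114 -8 -8
+     114 -16
over  114 -16 114
-     114 -130
swap  -130 114
-     -244
dup   -244 -244
drop  -244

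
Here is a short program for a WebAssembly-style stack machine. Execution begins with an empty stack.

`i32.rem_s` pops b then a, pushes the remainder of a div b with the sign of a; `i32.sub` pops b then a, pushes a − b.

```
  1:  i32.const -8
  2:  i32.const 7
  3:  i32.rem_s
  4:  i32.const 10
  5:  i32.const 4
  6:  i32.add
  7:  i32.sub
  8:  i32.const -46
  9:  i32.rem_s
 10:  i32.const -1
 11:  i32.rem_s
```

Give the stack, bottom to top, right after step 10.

[-15, -1]

i32.const -8  -> [-8]
i32.const 7   -> [-8, 7]
i32.rem_s     -> [-1]
i32.const 10  -> [-1, 10]
i32.const 4   -> [-1, 10, 4]
i32.add       -> [-1, 14]
i32.sub       -> [-15]
i32.const -46 -> [-15, -46]
i32.rem_s     -> [-15]
i32.const -1  -> [-15, -1]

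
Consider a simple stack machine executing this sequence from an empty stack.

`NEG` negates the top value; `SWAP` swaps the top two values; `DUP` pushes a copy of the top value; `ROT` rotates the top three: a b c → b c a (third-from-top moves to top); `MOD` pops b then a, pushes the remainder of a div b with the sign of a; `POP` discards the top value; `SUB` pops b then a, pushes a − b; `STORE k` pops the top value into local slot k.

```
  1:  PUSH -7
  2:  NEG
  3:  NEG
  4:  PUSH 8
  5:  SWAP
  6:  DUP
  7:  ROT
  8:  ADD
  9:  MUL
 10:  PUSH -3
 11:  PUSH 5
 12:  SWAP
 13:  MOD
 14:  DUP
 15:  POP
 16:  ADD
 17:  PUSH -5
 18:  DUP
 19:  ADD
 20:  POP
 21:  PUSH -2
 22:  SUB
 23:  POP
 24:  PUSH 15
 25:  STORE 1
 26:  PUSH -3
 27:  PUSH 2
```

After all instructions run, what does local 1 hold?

PUSH -7 -> -7
NEG     -> 7
NEG     -> -7
PUSH 8  -> -7 8
SWAP    -> 8 -7
DUP     -> 8 -7 -7
ROT     -> -7 -7 8
ADD     -> -7 1
MUL     -> -7
PUSH -3 -> -7 -3
PUSH 5  -> -7 -3 5
SWAP    -> -7 5 -3
MOD     -> -7 2
DUP     -> -7 2 2
POP     -> -7 2
ADD     -> -5
PUSH -5 -> -5 -5
DUP     -> -5 -5 -5
ADD     -> -5 -10
POP     -> -5
PUSH -2 -> -5 -2
SUB     -> -3
POP     -> (empty)
PUSH 15 -> 15
STORE 1 -> (empty)
PUSH -3 -> -3
PUSH 2  -> -3 2

15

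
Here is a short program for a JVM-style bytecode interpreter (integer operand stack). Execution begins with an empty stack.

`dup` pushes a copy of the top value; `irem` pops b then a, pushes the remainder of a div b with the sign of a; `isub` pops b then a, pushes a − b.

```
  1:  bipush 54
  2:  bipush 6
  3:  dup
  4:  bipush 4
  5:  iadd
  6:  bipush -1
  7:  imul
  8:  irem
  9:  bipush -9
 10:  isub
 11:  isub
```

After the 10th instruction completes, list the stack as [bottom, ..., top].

bipush 54 -> [54]
bipush 6  -> [54, 6]
dup       -> [54, 6, 6]
bipush 4  -> [54, 6, 6, 4]
iadd      -> [54, 6, 10]
bipush -1 -> [54, 6, 10, -1]
imul      -> [54, 6, -10]
irem      -> [54, 6]
bipush -9 -> [54, 6, -9]
isub      -> [54, 15]

[54, 15]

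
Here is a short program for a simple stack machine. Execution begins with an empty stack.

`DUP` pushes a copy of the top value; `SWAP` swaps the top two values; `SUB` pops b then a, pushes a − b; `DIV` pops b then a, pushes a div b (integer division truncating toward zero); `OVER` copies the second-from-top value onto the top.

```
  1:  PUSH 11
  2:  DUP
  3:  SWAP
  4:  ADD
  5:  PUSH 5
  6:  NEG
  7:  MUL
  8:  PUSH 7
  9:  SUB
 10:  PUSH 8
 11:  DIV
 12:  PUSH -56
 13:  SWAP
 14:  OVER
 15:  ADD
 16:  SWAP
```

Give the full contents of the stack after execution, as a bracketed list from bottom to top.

[-70, -56]

PUSH 11  -> 11
DUP      -> 11 11
SWAP     -> 11 11
ADD      -> 22
PUSH 5   -> 22 5
NEG      -> 22 -5
MUL      -> -110
PUSH 7   -> -110 7
SUB      -> -117
PUSH 8   -> -117 8
DIV      -> -14
PUSH -56 -> -14 -56
SWAP     -> -56 -14
OVER     -> -56 -14 -56
ADD      -> -56 -70
SWAP     -> -70 -56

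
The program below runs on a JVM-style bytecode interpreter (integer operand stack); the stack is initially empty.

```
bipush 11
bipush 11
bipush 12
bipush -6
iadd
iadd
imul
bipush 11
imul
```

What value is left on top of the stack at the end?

bipush 11 : 11
bipush 11 : 11 11
bipush 12 : 11 11 12
bipush -6 : 11 11 12 -6
iadd      : 11 11 6
iadd      : 11 17
imul      : 187
bipush 11 : 187 11
imul      : 2057

2057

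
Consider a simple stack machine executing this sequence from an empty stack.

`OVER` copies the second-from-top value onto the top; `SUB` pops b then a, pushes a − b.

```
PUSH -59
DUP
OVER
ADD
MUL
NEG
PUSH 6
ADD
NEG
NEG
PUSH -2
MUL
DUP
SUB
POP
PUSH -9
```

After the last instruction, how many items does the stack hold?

PUSH -59 : [-59]
DUP      : [-59, -59]
OVER     : [-59, -59, -59]
ADD      : [-59, -118]
MUL      : [6962]
NEG      : [-6962]
PUSH 6   : [-6962, 6]
ADD      : [-6956]
NEG      : [6956]
NEG      : [-6956]
PUSH -2  : [-6956, -2]
MUL      : [13912]
DUP      : [13912, 13912]
SUB      : [0]
POP      : []
PUSH -9  : [-9]

1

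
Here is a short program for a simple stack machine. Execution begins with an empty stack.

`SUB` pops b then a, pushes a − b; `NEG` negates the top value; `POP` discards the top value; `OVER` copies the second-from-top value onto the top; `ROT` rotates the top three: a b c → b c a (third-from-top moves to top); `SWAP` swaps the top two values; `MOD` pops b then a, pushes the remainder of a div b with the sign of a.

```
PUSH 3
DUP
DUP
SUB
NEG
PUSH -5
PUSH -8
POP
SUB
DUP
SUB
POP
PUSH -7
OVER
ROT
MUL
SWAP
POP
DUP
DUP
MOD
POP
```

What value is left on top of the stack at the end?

PUSH 3  : 3
DUP     : 3 3
DUP     : 3 3 3
SUB     : 3 0
NEG     : 3 0
PUSH -5 : 3 0 -5
PUSH -8 : 3 0 -5 -8
POP     : 3 0 -5
SUB     : 3 5
DUP     : 3 5 5
SUB     : 3 0
POP     : 3
PUSH -7 : 3 -7
OVER    : 3 -7 3
ROT     : -7 3 3
MUL     : -7 9
SWAP    : 9 -7
POP     : 9
DUP     : 9 9
DUP     : 9 9 9
MOD     : 9 0
POP     : 9

9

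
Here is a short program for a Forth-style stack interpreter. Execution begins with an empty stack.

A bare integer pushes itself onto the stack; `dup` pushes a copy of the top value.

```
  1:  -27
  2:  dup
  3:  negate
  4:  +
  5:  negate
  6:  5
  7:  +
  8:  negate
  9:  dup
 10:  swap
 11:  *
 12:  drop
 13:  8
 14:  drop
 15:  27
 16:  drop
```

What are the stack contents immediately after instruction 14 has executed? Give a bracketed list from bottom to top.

[]

-27    → [-27]
dup    → [-27, -27]
negate → [-27, 27]
+      → [0]
negate → [0]
5      → [0, 5]
+      → [5]
negate → [-5]
dup    → [-5, -5]
swap   → [-5, -5]
*      → [25]
drop   → []
8      → [8]
drop   → []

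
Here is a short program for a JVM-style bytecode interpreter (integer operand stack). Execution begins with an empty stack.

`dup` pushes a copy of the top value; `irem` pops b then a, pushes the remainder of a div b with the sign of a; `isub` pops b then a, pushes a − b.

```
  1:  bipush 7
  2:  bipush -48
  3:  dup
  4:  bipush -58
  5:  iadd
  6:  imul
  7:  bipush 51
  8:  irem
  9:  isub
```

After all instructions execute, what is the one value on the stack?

bipush 7   -> [7]
bipush -48 -> [7, -48]
dup        -> [7, -48, -48]
bipush -58 -> [7, -48, -48, -58]
iadd       -> [7, -48, -106]
imul       -> [7, 5088]
bipush 51  -> [7, 5088, 51]
irem       -> [7, 39]
isub       -> [-32]

-32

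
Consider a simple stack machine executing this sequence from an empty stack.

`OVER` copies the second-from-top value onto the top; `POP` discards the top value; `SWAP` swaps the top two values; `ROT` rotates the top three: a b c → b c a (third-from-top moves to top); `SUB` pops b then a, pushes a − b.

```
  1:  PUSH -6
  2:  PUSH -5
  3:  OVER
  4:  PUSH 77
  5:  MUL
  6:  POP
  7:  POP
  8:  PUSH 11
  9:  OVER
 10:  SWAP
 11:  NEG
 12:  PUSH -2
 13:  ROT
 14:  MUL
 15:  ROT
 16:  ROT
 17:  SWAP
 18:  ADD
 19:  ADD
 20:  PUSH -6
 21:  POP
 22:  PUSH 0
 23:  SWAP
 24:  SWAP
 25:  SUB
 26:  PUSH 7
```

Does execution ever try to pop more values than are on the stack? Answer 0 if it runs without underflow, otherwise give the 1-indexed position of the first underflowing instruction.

PUSH -6 : -6
PUSH -5 : -6 -5
OVER    : -6 -5 -6
PUSH 77 : -6 -5 -6 77
MUL     : -6 -5 -462
POP     : -6 -5
POP     : -6
PUSH 11 : -6 11
OVER    : -6 11 -6
SWAP    : -6 -6 11
NEG     : -6 -6 -11
PUSH -2 : -6 -6 -11 -2
ROT     : -6 -11 -2 -6
MUL     : -6 -11 12
ROT     : -11 12 -6
ROT     : 12 -6 -11
SWAP    : 12 -11 -6
ADD     : 12 -17
ADD     : -5
PUSH -6 : -5 -6
POP     : -5
PUSH 0  : -5 0
SWAP    : 0 -5
SWAP    : -5 0
SUB     : -5
PUSH 7  : -5 7

0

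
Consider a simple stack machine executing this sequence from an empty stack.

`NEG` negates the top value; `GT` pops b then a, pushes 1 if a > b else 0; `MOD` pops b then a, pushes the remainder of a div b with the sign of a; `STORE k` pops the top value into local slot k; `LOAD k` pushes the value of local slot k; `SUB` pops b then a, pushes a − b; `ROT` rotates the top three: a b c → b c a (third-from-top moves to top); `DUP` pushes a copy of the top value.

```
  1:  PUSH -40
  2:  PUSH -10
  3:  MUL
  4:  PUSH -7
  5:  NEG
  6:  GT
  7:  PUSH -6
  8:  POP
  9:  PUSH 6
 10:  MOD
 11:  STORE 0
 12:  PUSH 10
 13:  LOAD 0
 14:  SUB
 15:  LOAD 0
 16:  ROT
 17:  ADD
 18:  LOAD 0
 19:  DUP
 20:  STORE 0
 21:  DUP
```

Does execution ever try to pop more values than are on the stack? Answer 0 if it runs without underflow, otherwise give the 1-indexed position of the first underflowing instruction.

16

PUSH -40 → -40
PUSH -10 → -40 -10
MUL      → 400
PUSH -7  → 400 -7
NEG      → 400 7
GT       → 1
PUSH -6  → 1 -6
POP      → 1
PUSH 6   → 1 6
MOD      → 1
STORE 0  → (empty)
PUSH 10  → 10
LOAD 0   → 10 1
SUB      → 9
LOAD 0   → 9 1
ROT  — needs 3 operands, stack has 2 → underflow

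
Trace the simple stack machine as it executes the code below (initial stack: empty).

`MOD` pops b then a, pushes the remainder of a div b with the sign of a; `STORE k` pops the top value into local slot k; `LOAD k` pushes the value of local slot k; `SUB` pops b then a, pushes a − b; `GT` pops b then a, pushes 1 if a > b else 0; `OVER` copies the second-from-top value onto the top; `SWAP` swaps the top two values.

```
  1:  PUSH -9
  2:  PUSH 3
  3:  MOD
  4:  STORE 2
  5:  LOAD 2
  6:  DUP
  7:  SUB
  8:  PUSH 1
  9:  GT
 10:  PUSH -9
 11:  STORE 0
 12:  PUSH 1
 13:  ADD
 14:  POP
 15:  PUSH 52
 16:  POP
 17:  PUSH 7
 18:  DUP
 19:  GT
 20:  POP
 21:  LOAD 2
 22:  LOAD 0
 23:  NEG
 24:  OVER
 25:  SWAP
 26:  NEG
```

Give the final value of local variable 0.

PUSH -9 → [-9]
PUSH 3  → [-9, 3]
MOD     → [0]
STORE 2 → []
LOAD 2  → [0]
DUP     → [0, 0]
SUB     → [0]
PUSH 1  → [0, 1]
GT      → [0]
PUSH -9 → [0, -9]
STORE 0 → [0]
PUSH 1  → [0, 1]
ADD     → [1]
POP     → []
PUSH 52 → [52]
POP     → []
PUSH 7  → [7]
DUP     → [7, 7]
GT      → [0]
POP     → []
LOAD 2  → [0]
LOAD 0  → [0, -9]
NEG     → [0, 9]
OVER    → [0, 9, 0]
SWAP    → [0, 0, 9]
NEG     → [0, 0, -9]

-9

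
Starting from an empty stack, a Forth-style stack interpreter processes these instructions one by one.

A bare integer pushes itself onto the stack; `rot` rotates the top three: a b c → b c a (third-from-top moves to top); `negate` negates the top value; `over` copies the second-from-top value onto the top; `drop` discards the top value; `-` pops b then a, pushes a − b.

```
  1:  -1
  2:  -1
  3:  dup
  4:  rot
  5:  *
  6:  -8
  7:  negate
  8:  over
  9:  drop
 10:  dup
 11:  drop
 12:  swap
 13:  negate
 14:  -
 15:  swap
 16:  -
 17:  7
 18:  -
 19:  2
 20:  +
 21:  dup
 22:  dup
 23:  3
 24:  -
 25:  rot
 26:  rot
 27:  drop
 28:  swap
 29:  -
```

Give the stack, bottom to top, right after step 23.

[5, 5, 5, 3]

-1     -> [-1]
-1     -> [-1, -1]
dup    -> [-1, -1, -1]
rot    -> [-1, -1, -1]
*      -> [-1, 1]
-8     -> [-1, 1, -8]
negate -> [-1, 1, 8]
over   -> [-1, 1, 8, 1]
drop   -> [-1, 1, 8]
dup    -> [-1, 1, 8, 8]
drop   -> [-1, 1, 8]
swap   -> [-1, 8, 1]
negate -> [-1, 8, -1]
-      -> [-1, 9]
swap   -> [9, -1]
-      -> [10]
7      -> [10, 7]
-      -> [3]
2      -> [3, 2]
+      -> [5]
dup    -> [5, 5]
dup    -> [5, 5, 5]
3      -> [5, 5, 5, 3]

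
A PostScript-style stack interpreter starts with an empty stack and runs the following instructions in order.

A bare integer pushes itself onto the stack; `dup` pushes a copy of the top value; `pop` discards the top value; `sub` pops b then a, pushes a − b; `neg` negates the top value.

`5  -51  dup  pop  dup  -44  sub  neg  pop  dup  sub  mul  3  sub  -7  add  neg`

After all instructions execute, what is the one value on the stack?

10

5   -> [5]
-51 -> [5, -51]
dup -> [5, -51, -51]
pop -> [5, -51]
dup -> [5, -51, -51]
-44 -> [5, -51, -51, -44]
sub -> [5, -51, -7]
neg -> [5, -51, 7]
pop -> [5, -51]
dup -> [5, -51, -51]
sub -> [5, 0]
mul -> [0]
3   -> [0, 3]
sub -> [-3]
-7  -> [-3, -7]
add -> [-10]
neg -> [10]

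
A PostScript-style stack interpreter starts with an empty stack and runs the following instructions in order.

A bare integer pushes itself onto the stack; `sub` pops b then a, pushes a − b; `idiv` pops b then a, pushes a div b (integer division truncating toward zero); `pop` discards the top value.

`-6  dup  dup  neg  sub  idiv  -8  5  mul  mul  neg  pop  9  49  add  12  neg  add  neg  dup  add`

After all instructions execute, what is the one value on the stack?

-6    [-6]
dup   [-6, -6]
dup   [-6, -6, -6]
neg   [-6, -6, 6]
sub   [-6, -12]
idiv  [0]
-8    [0, -8]
5     [0, -8, 5]
mul   [0, -40]
mul   [0]
neg   [0]
pop   []
9     [9]
49    [9, 49]
add   [58]
12    [58, 12]
neg   [58, -12]
add   [46]
neg   [-46]
dup   [-46, -46]
add   [-92]

-92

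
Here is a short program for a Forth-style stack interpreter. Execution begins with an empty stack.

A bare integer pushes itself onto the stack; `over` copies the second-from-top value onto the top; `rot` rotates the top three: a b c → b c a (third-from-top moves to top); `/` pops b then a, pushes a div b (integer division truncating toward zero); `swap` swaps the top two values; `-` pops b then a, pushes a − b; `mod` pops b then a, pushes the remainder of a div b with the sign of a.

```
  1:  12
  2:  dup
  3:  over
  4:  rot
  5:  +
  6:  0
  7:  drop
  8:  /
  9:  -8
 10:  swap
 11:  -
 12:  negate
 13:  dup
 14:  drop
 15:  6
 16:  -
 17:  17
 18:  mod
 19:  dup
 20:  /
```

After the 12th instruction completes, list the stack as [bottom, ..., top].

12      [12]
dup     [12, 12]
over    [12, 12, 12]
rot     [12, 12, 12]
+       [12, 24]
0       [12, 24, 0]
drop    [12, 24]
/       [0]
-8      [0, -8]
swap    [-8, 0]
-       [-8]
negate  [8]

[8]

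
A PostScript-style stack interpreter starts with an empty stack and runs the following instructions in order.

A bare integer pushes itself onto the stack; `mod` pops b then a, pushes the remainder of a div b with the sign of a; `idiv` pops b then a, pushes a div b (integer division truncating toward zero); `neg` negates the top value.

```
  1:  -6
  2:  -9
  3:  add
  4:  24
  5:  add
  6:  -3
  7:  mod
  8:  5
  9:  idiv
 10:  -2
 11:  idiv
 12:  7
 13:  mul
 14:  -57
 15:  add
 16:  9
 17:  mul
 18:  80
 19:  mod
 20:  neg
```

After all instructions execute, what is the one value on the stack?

-6   : [-6]
-9   : [-6, -9]
add  : [-15]
24   : [-15, 24]
add  : [9]
-3   : [9, -3]
mod  : [0]
5    : [0, 5]
idiv : [0]
-2   : [0, -2]
idiv : [0]
7    : [0, 7]
mul  : [0]
-57  : [0, -57]
add  : [-57]
9    : [-57, 9]
mul  : [-513]
80   : [-513, 80]
mod  : [-33]
neg  : [33]

33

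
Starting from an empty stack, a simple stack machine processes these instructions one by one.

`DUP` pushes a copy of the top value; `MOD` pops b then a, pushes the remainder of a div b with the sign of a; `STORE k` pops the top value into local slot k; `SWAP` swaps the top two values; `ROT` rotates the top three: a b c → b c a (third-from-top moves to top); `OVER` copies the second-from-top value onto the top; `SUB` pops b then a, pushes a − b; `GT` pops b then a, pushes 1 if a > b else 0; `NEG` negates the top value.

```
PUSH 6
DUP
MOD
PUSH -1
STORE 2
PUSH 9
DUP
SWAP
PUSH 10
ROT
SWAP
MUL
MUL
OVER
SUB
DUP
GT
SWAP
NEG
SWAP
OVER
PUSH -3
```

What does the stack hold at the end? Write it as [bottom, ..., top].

[0, 0, 0, -3]

PUSH 6  : [6]
DUP     : [6, 6]
MOD     : [0]
PUSH -1 : [0, -1]
STORE 2 : [0]
PUSH 9  : [0, 9]
DUP     : [0, 9, 9]
SWAP    : [0, 9, 9]
PUSH 10 : [0, 9, 9, 10]
ROT     : [0, 9, 10, 9]
SWAP    : [0, 9, 9, 10]
MUL     : [0, 9, 90]
MUL     : [0, 810]
OVER    : [0, 810, 0]
SUB     : [0, 810]
DUP     : [0, 810, 810]
GT      : [0, 0]
SWAP    : [0, 0]
NEG     : [0, 0]
SWAP    : [0, 0]
OVER    : [0, 0, 0]
PUSH -3 : [0, 0, 0, -3]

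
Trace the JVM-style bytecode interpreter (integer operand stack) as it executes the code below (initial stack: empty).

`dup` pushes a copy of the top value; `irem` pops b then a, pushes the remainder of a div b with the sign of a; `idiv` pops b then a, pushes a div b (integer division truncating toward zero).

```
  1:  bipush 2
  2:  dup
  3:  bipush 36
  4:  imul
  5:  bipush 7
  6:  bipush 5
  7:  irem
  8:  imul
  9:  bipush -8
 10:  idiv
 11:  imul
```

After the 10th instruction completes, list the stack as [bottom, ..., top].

bipush 2   2
dup        2 2
bipush 36  2 2 36
imul       2 72
bipush 7   2 72 7
bipush 5   2 72 7 5
irem       2 72 2
imul       2 144
bipush -8  2 144 -8
idiv       2 -18

[2, -18]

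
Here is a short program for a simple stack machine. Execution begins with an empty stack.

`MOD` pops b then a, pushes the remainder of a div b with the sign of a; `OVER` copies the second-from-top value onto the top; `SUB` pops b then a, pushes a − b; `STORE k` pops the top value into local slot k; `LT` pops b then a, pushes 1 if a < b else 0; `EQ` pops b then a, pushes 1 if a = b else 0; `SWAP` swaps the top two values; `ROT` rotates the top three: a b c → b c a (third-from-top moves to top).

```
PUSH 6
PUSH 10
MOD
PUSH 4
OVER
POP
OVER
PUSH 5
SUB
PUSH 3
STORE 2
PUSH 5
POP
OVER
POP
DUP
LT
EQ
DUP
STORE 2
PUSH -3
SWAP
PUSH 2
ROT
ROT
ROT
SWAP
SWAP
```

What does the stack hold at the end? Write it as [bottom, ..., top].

PUSH 6  → [6]
PUSH 10 → [6, 10]
MOD     → [6]
PUSH 4  → [6, 4]
OVER    → [6, 4, 6]
POP     → [6, 4]
OVER    → [6, 4, 6]
PUSH 5  → [6, 4, 6, 5]
SUB     → [6, 4, 1]
PUSH 3  → [6, 4, 1, 3]
STORE 2 → [6, 4, 1]
PUSH 5  → [6, 4, 1, 5]
POP     → [6, 4, 1]
OVER    → [6, 4, 1, 4]
POP     → [6, 4, 1]
DUP     → [6, 4, 1, 1]
LT      → [6, 4, 0]
EQ      → [6, 0]
DUP     → [6, 0, 0]
STORE 2 → [6, 0]
PUSH -3 → [6, 0, -3]
SWAP    → [6, -3, 0]
PUSH 2  → [6, -3, 0, 2]
ROT     → [6, 0, 2, -3]
ROT     → [6, 2, -3, 0]
ROT     → [6, -3, 0, 2]
SWAP    → [6, -3, 2, 0]
SWAP    → [6, -3, 0, 2]

[6, -3, 0, 2]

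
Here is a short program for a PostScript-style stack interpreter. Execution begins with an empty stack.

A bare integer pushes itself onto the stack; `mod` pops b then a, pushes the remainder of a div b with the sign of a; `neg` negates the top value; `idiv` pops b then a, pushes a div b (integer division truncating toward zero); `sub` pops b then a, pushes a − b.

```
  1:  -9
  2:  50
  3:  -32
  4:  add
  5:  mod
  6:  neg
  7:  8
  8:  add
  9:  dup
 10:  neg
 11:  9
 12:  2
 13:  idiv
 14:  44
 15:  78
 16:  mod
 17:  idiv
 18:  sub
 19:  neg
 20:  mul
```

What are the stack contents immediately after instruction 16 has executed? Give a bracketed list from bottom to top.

-9   -> [-9]
50   -> [-9, 50]
-32  -> [-9, 50, -32]
add  -> [-9, 18]
mod  -> [-9]
neg  -> [9]
8    -> [9, 8]
add  -> [17]
dup  -> [17, 17]
neg  -> [17, -17]
9    -> [17, -17, 9]
2    -> [17, -17, 9, 2]
idiv -> [17, -17, 4]
44   -> [17, -17, 4, 44]
78   -> [17, -17, 4, 44, 78]
mod  -> [17, -17, 4, 44]

[17, -17, 4, 44]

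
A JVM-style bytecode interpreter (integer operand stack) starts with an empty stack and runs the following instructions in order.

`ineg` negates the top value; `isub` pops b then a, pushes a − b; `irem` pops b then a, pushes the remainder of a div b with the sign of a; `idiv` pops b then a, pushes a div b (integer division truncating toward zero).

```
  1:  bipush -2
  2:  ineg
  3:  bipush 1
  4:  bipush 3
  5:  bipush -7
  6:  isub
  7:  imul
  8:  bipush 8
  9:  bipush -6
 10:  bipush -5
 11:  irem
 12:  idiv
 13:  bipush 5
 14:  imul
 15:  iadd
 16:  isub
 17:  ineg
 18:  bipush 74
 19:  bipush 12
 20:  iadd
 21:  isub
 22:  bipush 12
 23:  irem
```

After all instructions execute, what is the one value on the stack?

-10

bipush -2 → [-2]
ineg      → [2]
bipush 1  → [2, 1]
bipush 3  → [2, 1, 3]
bipush -7 → [2, 1, 3, -7]
isub      → [2, 1, 10]
imul      → [2, 10]
bipush 8  → [2, 10, 8]
bipush -6 → [2, 10, 8, -6]
bipush -5 → [2, 10, 8, -6, -5]
irem      → [2, 10, 8, -1]
idiv      → [2, 10, -8]
bipush 5  → [2, 10, -8, 5]
imul      → [2, 10, -40]
iadd      → [2, -30]
isub      → [32]
ineg      → [-32]
bipush 74 → [-32, 74]
bipush 12 → [-32, 74, 12]
iadd      → [-32, 86]
isub      → [-118]
bipush 12 → [-118, 12]
irem      → [-10]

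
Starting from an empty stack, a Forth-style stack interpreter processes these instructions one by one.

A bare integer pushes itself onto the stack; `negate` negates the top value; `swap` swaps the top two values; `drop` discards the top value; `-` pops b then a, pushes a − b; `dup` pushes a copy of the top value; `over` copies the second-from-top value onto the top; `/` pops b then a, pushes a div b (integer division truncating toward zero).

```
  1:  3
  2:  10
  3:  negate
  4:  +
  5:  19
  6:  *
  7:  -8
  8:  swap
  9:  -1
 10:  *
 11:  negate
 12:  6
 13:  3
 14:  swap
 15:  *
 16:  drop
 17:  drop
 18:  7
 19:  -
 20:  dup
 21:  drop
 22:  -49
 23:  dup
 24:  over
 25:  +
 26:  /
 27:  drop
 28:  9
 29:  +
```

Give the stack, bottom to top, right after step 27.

3      → [3]
10     → [3, 10]
negate → [3, -10]
+      → [-7]
19     → [-7, 19]
*      → [-133]
-8     → [-133, -8]
swap   → [-8, -133]
-1     → [-8, -133, -1]
*      → [-8, 133]
negate → [-8, -133]
6      → [-8, -133, 6]
3      → [-8, -133, 6, 3]
swap   → [-8, -133, 3, 6]
*      → [-8, -133, 18]
drop   → [-8, -133]
drop   → [-8]
7      → [-8, 7]
-      → [-15]
dup    → [-15, -15]
drop   → [-15]
-49    → [-15, -49]
dup    → [-15, -49, -49]
over   → [-15, -49, -49, -49]
+      → [-15, -49, -98]
/      → [-15, 0]
drop   → [-15]

[-15]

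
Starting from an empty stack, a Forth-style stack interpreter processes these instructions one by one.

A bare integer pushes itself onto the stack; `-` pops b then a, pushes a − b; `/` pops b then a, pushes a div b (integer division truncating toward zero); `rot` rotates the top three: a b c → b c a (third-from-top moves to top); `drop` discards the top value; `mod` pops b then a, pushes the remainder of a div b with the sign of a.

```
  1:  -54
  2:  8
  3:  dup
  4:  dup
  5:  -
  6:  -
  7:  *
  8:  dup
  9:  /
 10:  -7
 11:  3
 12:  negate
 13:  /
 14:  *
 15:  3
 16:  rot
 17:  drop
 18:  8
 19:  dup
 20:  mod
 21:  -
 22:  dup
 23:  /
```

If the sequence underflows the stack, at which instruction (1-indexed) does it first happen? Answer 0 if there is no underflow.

16

-54    → [-54]
8      → [-54, 8]
dup    → [-54, 8, 8]
dup    → [-54, 8, 8, 8]
-      → [-54, 8, 0]
-      → [-54, 8]
*      → [-432]
dup    → [-432, -432]
/      → [1]
-7     → [1, -7]
3      → [1, -7, 3]
negate → [1, -7, -3]
/      → [1, 2]
*      → [2]
3      → [2, 3]
rot  — needs 3 operands, stack has 2 → underflow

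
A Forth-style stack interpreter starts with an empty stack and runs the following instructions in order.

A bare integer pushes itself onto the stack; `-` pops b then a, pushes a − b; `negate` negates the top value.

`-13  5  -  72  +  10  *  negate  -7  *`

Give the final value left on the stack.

3780

-13    : -13
5      : -13 5
-      : -18
72     : -18 72
+      : 54
10     : 54 10
*      : 540
negate : -540
-7     : -540 -7
*      : 3780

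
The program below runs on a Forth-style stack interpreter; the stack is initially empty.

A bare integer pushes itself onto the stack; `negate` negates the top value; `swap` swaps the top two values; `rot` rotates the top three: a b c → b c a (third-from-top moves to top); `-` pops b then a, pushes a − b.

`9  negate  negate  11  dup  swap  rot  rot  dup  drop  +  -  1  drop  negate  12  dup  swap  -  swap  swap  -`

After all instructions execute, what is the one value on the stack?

9      : [9]
negate : [-9]
negate : [9]
11     : [9, 11]
dup    : [9, 11, 11]
swap   : [9, 11, 11]
rot    : [11, 11, 9]
rot    : [11, 9, 11]
dup    : [11, 9, 11, 11]
drop   : [11, 9, 11]
+      : [11, 20]
-      : [-9]
1      : [-9, 1]
drop   : [-9]
negate : [9]
12     : [9, 12]
dup    : [9, 12, 12]
swap   : [9, 12, 12]
-      : [9, 0]
swap   : [0, 9]
swap   : [9, 0]
-      : [9]

9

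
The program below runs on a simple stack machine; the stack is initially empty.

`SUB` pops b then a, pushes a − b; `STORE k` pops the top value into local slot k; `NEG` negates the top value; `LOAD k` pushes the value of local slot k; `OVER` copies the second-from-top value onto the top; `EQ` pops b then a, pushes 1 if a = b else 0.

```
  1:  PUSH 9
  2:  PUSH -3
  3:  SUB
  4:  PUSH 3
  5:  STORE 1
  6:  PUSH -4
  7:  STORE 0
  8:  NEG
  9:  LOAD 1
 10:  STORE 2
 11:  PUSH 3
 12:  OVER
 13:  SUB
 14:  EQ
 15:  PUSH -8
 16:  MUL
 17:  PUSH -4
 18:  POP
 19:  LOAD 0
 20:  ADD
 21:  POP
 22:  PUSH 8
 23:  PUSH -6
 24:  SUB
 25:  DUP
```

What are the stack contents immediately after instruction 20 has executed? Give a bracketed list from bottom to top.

PUSH 9  : [9]
PUSH -3 : [9, -3]
SUB     : [12]
PUSH 3  : [12, 3]
STORE 1 : [12]
PUSH -4 : [12, -4]
STORE 0 : [12]
NEG     : [-12]
LOAD 1  : [-12, 3]
STORE 2 : [-12]
PUSH 3  : [-12, 3]
OVER    : [-12, 3, -12]
SUB     : [-12, 15]
EQ      : [0]
PUSH -8 : [0, -8]
MUL     : [0]
PUSH -4 : [0, -4]
POP     : [0]
LOAD 0  : [0, -4]
ADD     : [-4]

[-4]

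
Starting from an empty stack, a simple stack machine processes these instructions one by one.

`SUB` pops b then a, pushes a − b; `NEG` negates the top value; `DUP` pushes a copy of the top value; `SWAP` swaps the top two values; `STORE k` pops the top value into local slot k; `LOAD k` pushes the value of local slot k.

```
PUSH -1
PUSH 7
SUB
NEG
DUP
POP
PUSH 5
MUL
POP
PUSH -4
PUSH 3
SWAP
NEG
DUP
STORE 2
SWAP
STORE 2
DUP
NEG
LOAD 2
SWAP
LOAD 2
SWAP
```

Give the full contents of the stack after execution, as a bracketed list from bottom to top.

[4, 3, 3, -4]

PUSH -1 → -1
PUSH 7  → -1 7
SUB     → -8
NEG     → 8
DUP     → 8 8
POP     → 8
PUSH 5  → 8 5
MUL     → 40
POP     → (empty)
PUSH -4 → -4
PUSH 3  → -4 3
SWAP    → 3 -4
NEG     → 3 4
DUP     → 3 4 4
STORE 2 → 3 4
SWAP    → 4 3
STORE 2 → 4
DUP     → 4 4
NEG     → 4 -4
LOAD 2  → 4 -4 3
SWAP    → 4 3 -4
LOAD 2  → 4 3 -4 3
SWAP    → 4 3 3 -4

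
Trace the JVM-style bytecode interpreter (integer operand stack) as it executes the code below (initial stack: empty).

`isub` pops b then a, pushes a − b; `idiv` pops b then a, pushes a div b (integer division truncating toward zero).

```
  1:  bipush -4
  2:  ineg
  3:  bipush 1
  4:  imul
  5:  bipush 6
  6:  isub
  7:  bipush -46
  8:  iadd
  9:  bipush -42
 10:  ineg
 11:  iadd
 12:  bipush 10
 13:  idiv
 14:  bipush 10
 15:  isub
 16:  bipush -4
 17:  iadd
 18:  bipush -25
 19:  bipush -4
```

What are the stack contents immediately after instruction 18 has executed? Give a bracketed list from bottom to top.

[-14, -25]

bipush -4  → [-4]
ineg       → [4]
bipush 1   → [4, 1]
imul       → [4]
bipush 6   → [4, 6]
isub       → [-2]
bipush -46 → [-2, -46]
iadd       → [-48]
bipush -42 → [-48, -42]
ineg       → [-48, 42]
iadd       → [-6]
bipush 10  → [-6, 10]
idiv       → [0]
bipush 10  → [0, 10]
isub       → [-10]
bipush -4  → [-10, -4]
iadd       → [-14]
bipush -25 → [-14, -25]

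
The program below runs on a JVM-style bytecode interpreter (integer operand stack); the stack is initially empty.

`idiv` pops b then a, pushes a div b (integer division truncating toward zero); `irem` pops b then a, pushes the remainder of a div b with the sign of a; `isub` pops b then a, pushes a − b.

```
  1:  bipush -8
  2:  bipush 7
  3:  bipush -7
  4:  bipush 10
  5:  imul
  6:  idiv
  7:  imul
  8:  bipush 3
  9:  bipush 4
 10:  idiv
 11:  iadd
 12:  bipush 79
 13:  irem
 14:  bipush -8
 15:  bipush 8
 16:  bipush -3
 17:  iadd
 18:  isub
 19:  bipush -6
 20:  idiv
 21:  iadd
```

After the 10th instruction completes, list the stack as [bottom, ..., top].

[0, 0]

bipush -8 -> -8
bipush 7  -> -8 7
bipush -7 -> -8 7 -7
bipush 10 -> -8 7 -7 10
imul      -> -8 7 -70
idiv      -> -8 0
imul      -> 0
bipush 3  -> 0 3
bipush 4  -> 0 3 4
idiv      -> 0 0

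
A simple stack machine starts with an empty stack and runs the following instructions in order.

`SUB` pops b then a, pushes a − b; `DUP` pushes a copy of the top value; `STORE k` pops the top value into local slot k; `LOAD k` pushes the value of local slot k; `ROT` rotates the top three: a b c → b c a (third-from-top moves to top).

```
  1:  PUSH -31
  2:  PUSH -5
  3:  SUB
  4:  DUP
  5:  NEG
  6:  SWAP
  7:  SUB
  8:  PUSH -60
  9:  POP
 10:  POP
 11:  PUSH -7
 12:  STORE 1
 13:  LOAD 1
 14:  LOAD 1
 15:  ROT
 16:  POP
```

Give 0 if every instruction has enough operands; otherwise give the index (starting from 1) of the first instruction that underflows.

15

PUSH -31  -31
PUSH -5   -31 -5
SUB       -26
DUP       -26 -26
NEG       -26 26
SWAP      26 -26
SUB       52
PUSH -60  52 -60
POP       52
POP       (empty)
PUSH -7   -7
STORE 1   (empty)
LOAD 1    -7
LOAD 1    -7 -7
ROT  — needs 3 operands, stack has 2 → underflow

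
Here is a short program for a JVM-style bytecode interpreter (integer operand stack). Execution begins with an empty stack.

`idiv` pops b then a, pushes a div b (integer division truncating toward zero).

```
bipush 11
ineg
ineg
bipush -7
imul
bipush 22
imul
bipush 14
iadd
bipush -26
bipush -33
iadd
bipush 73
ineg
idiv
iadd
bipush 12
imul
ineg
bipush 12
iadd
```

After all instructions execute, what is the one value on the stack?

bipush 11   11
ineg        -11
ineg        11
bipush -7   11 -7
imul        -77
bipush 22   -77 22
imul        -1694
bipush 14   -1694 14
iadd        -1680
bipush -26  -1680 -26
bipush -33  -1680 -26 -33
iadd        -1680 -59
bipush 73   -1680 -59 73
ineg        -1680 -59 -73
idiv        -1680 0
iadd        -1680
bipush 12   -1680 12
imul        -20160
ineg        20160
bipush 12   20160 12
iadd        20172

20172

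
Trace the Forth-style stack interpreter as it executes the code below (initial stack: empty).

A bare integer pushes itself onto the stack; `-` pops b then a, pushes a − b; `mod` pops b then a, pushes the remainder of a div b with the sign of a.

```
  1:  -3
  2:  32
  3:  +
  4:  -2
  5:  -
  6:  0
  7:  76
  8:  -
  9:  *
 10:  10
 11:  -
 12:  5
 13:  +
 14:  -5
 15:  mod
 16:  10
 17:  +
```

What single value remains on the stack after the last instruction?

-3  -> [-3]
32  -> [-3, 32]
+   -> [29]
-2  -> [29, -2]
-   -> [31]
0   -> [31, 0]
76  -> [31, 0, 76]
-   -> [31, -76]
*   -> [-2356]
10  -> [-2356, 10]
-   -> [-2366]
5   -> [-2366, 5]
+   -> [-2361]
-5  -> [-2361, -5]
mod -> [-1]
10  -> [-1, 10]
+   -> [9]

9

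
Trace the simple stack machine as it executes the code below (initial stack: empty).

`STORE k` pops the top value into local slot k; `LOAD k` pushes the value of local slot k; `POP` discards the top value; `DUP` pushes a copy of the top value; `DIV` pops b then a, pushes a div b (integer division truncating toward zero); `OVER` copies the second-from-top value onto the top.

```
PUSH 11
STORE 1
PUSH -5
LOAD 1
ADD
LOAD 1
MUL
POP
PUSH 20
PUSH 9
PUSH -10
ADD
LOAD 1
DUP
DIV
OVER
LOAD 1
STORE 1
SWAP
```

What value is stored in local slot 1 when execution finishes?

11

PUSH 11  → 11
STORE 1  → (empty)
PUSH -5  → -5
LOAD 1   → -5 11
ADD      → 6
LOAD 1   → 6 11
MUL      → 66
POP      → (empty)
PUSH 20  → 20
PUSH 9   → 20 9
PUSH -10 → 20 9 -10
ADD      → 20 -1
LOAD 1   → 20 -1 11
DUP      → 20 -1 11 11
DIV      → 20 -1 1
OVER     → 20 -1 1 -1
LOAD 1   → 20 -1 1 -1 11
STORE 1  → 20 -1 1 -1
SWAP     → 20 -1 -1 1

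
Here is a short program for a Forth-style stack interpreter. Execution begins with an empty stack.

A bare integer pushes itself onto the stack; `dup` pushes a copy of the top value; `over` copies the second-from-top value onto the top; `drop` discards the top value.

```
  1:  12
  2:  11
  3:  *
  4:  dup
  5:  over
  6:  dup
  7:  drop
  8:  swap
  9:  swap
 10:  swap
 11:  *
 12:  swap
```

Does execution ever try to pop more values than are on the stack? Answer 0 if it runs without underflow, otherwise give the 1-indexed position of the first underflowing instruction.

0

12   -> 12
11   -> 12 11
*    -> 132
dup  -> 132 132
over -> 132 132 132
dup  -> 132 132 132 132
drop -> 132 132 132
swap -> 132 132 132
swap -> 132 132 132
swap -> 132 132 132
*    -> 132 17424
swap -> 17424 132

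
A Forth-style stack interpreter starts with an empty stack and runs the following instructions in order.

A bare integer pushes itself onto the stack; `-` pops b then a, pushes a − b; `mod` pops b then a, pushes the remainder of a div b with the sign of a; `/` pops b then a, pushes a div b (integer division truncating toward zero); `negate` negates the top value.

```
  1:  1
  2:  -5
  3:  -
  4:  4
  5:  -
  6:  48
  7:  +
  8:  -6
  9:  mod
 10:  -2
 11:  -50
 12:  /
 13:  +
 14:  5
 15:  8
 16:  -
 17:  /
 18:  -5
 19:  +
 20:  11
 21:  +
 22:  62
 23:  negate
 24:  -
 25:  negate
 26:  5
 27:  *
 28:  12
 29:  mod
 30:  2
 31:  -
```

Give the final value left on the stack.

-6

1      -> [1]
-5     -> [1, -5]
-      -> [6]
4      -> [6, 4]
-      -> [2]
48     -> [2, 48]
+      -> [50]
-6     -> [50, -6]
mod    -> [2]
-2     -> [2, -2]
-50    -> [2, -2, -50]
/      -> [2, 0]
+      -> [2]
5      -> [2, 5]
8      -> [2, 5, 8]
-      -> [2, -3]
/      -> [0]
-5     -> [0, -5]
+      -> [-5]
11     -> [-5, 11]
+      -> [6]
62     -> [6, 62]
negate -> [6, -62]
-      -> [68]
negate -> [-68]
5      -> [-68, 5]
*      -> [-340]
12     -> [-340, 12]
mod    -> [-4]
2      -> [-4, 2]
-      -> [-6]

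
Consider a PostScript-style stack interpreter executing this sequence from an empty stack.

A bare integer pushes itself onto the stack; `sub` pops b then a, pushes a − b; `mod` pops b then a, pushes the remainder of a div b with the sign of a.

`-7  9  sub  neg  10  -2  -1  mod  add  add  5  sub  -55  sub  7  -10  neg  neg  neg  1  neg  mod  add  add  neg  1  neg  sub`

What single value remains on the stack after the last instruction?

-82

-7  : -7
9   : -7 9
sub : -16
neg : 16
10  : 16 10
-2  : 16 10 -2
-1  : 16 10 -2 -1
mod : 16 10 0
add : 16 10
add : 26
5   : 26 5
sub : 21
-55 : 21 -55
sub : 76
7   : 76 7
-10 : 76 7 -10
neg : 76 7 10
neg : 76 7 -10
neg : 76 7 10
1   : 76 7 10 1
neg : 76 7 10 -1
mod : 76 7 0
add : 76 7
add : 83
neg : -83
1   : -83 1
neg : -83 -1
sub : -82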